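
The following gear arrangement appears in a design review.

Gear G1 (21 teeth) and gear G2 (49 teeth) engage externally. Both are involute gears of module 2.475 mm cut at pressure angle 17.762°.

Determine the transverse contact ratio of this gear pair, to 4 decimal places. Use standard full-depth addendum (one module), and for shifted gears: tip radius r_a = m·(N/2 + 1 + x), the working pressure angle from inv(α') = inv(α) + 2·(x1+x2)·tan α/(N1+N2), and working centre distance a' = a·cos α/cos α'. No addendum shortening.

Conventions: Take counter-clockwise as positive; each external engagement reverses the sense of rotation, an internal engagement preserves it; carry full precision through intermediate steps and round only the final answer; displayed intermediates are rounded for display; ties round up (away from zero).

1.7686

single-mesh involute tooth geometry (21T engaging 49T at module 2.475)
base radii: r_b1 = 24.748726, r_b2 = 57.747027
tip radii: r_a1 = 28.462500, r_a2 = 63.112500
no profile shift: α' = α, a' = a
action lengths: √(r_a1²−r_b1²) = 14.057541, √(r_a2²−r_b2²) = 25.465045
base pitch p_b = π·m·cos α = 7.404801
CR = (14.057541 + 25.465045 − 86.625000·sin 17.76200°)/7.404801 = 1.768641
contact ratio ≈ 1.7686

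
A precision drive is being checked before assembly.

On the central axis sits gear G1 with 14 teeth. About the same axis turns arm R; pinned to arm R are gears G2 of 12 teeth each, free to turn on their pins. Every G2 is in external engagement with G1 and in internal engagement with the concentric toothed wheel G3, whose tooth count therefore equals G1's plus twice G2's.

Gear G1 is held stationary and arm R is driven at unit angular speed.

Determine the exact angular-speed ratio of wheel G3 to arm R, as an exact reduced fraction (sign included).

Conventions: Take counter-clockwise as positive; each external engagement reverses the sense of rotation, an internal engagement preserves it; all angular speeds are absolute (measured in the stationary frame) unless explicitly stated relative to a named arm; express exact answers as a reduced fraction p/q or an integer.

26/19

recognized (axles ride arm R): planetary set, 14/12/38 teeth
ring teeth: 14 + 2·12 = 38
14(ω_sun−ω_arm) = −38(ω_ring−ω_arm),  ω_sun = 0, ω_arm = 1
ω_ring = 1 − (14/38)(0−1) = 26/19
ω_out/ω_in = 26/19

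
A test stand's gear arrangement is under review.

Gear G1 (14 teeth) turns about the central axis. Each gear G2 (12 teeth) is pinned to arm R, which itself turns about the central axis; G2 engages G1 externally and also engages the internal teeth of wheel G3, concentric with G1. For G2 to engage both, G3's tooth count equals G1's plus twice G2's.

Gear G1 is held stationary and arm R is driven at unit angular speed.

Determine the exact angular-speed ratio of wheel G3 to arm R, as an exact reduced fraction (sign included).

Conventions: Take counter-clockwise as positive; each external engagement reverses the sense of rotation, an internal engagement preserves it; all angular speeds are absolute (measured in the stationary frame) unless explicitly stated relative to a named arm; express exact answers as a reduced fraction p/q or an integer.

recognized (axles ride arm R): planetary set, 14/12/38 teeth
ring teeth: 14 + 2·12 = 38
14(ω_sun−ω_arm) = −38(ω_ring−ω_arm),  ω_sun = 0, ω_arm = 1
ω_ring = 1 − (14/38)(0−1) = 26/19
ω_out/ω_in = 26/19

26/19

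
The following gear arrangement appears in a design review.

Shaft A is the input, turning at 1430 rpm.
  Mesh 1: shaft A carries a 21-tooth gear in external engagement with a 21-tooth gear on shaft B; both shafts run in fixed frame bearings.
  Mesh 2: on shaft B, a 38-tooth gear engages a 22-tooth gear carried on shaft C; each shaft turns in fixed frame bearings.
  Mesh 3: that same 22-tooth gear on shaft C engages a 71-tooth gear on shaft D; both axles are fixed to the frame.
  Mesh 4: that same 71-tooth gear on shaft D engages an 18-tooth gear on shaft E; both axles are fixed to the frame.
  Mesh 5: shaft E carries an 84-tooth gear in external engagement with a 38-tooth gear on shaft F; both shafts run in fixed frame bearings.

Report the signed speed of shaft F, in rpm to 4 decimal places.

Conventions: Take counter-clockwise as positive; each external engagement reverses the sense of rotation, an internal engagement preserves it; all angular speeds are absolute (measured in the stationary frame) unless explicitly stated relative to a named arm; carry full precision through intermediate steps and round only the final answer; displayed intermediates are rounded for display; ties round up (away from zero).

recognized (6 fixed axles, 5 meshes): fixed-axis compound train
mesh 1 [21T→21T]: ω = 1430.0000×21/21 = 1430.0000 rpm, sense flips to −
mesh 2 [38T→22T]: ω = 1430.0000×38/22 = 2470.0000 rpm, sense flips to +
mesh 3 [22T→71T]: ω = 2470.0000×22/71 = 765.3521 rpm, sense flips to −
mesh 4 [71T→18T]: ω = 765.3521×71/18 = 3018.8889 rpm, sense flips to +
mesh 5 [84T→38T]: ω = 3018.8889×84/38 = 6673.3333 rpm, sense flips to −
signed output speed = -6673.3333 rpm

-6673.3333 rpm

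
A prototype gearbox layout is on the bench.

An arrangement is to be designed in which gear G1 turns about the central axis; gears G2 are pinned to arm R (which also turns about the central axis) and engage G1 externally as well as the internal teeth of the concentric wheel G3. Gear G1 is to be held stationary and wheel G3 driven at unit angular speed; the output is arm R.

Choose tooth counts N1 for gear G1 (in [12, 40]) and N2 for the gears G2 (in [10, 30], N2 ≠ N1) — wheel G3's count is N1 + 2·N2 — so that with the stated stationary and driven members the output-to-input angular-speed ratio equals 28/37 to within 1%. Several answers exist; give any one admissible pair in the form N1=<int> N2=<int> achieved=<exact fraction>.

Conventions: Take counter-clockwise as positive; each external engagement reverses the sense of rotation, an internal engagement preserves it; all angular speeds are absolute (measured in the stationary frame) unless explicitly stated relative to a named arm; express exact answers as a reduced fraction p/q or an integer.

design class (target 28/37): planetary set
Willis with ω_sun = 0: ω_arm/ω_ring = N3/(N1+N3); set equal to 28/37  ⇒  N3/N1 = (28/37)/(1 − 28/37) = 28/9
N3 = N1 + 2·N2  ⇒  N2/N1 = (N3/N1 − 1)/2 = (28/9 − 1)/2 = 19/18
smallest multiple with N1 ≥ 12 and N2 ≥ 10: k = 1  ⇒  N1 = 1·18 = 18, N2 = 1·19 = 19 (N1 ≤ 40, N2 ≤ 30, N2 ≠ N1 ✓), N3 = 18 + 2·19 = 56
check: N3/(N1+N3) with N1 = 18, N3 = 56 gives 28/37; |achieved − target| = 0 ≤ 7/925 ✓

N1=18 N2=19 achieved=28/37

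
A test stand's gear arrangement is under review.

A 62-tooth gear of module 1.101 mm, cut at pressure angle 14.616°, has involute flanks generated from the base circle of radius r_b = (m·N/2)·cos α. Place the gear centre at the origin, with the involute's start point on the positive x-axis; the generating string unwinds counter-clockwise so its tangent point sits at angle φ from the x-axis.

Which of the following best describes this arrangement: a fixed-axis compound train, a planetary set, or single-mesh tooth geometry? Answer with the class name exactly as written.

recognized (one wheel, involute flank): single-mesh tooth geometry, m = 1.101, N = 62
classification: single-mesh tooth geometry

single-mesh tooth geometry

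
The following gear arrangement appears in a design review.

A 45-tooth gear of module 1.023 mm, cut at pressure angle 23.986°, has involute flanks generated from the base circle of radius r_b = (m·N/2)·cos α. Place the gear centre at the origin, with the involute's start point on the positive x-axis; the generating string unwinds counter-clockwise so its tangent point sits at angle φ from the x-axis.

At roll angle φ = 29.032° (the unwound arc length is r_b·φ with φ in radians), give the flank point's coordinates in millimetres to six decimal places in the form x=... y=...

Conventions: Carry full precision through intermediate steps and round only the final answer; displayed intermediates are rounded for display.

x=23.558682 y=0.888762

single-mesh involute tooth geometry (45T wheel at module 1.023)
pitch radius r_p = m·N/2 = 1.023·45/2 = 23.017500
base radius r_b = r_p·cos α = 23.017500·cos 23.986° = 21.029820
roll angle φ = 29.032° = 0.50670399 rad
x = r_b·(cos φ + φ·sin φ) = 23.558682
y = r_b·(sin φ − φ·cos φ) = 0.888762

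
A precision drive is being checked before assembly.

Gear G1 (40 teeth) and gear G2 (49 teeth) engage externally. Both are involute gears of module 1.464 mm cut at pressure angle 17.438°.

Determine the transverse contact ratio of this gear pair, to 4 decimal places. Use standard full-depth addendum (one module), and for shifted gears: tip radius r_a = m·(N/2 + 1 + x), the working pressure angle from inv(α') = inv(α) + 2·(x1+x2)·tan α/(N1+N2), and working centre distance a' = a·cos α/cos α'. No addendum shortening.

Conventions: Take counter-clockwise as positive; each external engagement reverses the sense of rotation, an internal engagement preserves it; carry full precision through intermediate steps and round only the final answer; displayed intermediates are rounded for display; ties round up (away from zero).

1.8779

topology: single-mesh involute geometry — m = 1.464, 40T/49T pair
base radii: r_b1 = 27.934344, r_b2 = 34.219571
tip radii: r_a1 = 30.744000, r_a2 = 37.332000
no profile shift: α' = α, a' = a
action lengths: √(r_a1²−r_b1²) = 12.840015, √(r_a2²−r_b2²) = 14.923109
base pitch p_b = π·m·cos α = 4.387916
CR = (12.840015 + 14.923109 − 65.148000·sin 17.43800°)/4.387916 = 1.877882
contact ratio ≈ 1.8779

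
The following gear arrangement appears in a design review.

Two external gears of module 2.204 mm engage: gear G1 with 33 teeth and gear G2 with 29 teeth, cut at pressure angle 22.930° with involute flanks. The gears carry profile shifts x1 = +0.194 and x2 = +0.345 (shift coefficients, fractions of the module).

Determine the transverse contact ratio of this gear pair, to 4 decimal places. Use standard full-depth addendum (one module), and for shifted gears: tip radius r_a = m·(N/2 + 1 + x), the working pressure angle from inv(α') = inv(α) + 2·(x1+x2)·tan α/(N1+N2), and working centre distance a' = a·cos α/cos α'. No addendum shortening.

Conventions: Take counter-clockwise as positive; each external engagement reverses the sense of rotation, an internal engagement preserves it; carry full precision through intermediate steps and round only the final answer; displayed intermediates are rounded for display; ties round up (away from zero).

topology: single-mesh involute geometry — m = 2.204, 33T/29T pair
base radii: r_b1 = 33.492414, r_b2 = 29.432728
tip radii: r_a1 = 38.997576, r_a2 = 34.922380
inv(α') = inv(22.930°) + 2·(+0.194+0.345)·tan α/(33+29) = 0.03018503  ⇒  α' = 25.05511°
a' = a·cos α / cos α' = 68.3240·cos 22.930°/cos 25.05511° = 69.461402
action lengths: √(r_a1²−r_b1²) = 19.976714, √(r_a2²−r_b2²) = 18.795935
base pitch p_b = π·m·cos α = 6.376941
CR = (19.976714 + 18.795935 − 69.461402·sin 25.05511°)/6.376941 = 1.467232
contact ratio ≈ 1.4672

1.4672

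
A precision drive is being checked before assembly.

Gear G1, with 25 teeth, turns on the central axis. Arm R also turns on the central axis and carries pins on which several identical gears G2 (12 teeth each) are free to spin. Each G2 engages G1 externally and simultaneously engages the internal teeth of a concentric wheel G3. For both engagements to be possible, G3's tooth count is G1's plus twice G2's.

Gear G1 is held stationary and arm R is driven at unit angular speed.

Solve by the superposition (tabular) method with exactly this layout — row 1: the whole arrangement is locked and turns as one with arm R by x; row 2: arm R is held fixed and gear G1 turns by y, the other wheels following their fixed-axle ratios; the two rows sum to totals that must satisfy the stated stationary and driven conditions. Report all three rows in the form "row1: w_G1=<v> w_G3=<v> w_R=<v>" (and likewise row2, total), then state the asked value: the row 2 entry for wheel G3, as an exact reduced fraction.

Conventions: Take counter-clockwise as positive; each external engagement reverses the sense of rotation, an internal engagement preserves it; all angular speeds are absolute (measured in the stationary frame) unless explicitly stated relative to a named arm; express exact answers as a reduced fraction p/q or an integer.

row1: w_G1=1 w_G3=1 w_R=1
row2: w_G1=-1 w_G3=25/49 w_R=0
total: w_G1=0 w_G3=74/49 w_R=1
asked value: 25/49

recognized (axles ride arm R): planetary set, 25/12/49 teeth
superposition row 1 [locked train]: every member turns x
row 2 — arm fixed, fixed-axis ratios: sun y, ring −(25/49)·y, arm 0
boundary: total ω_sun = x + y = 0 and total ω_arm = x = 1  ⇒  y = -1, x = 1
row 2 ring = −(25/49)·(-1) = 25/49
totals (row 1 + row 2): sun 1 + (-1) = 0, ring 1 + 25/49 = 74/49, arm 1 + 0 = 1
asked cell (row2, ring) = 25/49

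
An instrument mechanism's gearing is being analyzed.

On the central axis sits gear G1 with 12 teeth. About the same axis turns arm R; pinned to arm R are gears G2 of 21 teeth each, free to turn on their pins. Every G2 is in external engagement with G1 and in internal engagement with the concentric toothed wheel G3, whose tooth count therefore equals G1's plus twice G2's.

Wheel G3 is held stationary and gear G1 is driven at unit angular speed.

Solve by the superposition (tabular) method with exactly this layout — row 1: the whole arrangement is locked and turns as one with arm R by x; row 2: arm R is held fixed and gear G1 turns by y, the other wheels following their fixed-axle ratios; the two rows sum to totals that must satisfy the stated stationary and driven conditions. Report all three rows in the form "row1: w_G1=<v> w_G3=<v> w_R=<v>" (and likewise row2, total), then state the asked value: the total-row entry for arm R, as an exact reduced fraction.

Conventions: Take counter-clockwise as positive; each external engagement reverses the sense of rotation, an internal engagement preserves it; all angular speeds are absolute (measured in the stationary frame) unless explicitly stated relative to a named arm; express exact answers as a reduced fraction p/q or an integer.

row1: w_G1=2/11 w_G3=2/11 w_R=2/11
row2: w_G1=9/11 w_G3=-2/11 w_R=0
total: w_G1=1 w_G3=0 w_R=2/11
asked value: 2/11

topology: planetary set — G1 12T / G2 21T / G3 54T, arm = carrier (Willis)
superposition row 1 [locked train]: every member turns x
superposition row 2 [arm held]: sun y, ring −(12/54)·y, arm 0
boundary: total ω_ring = x − (12/54)·y = 0 and total ω_sun = x + y = 1  ⇒  y = 9/11, x = 2/11
row 2 ring = −(12/54)·9/11 = -2/11
totals (row 1 + row 2): sun 2/11 + 9/11 = 1, ring 2/11 + (-2/11) = 0, arm 2/11 + 0 = 2/11
asked cell (total, arm) = 2/11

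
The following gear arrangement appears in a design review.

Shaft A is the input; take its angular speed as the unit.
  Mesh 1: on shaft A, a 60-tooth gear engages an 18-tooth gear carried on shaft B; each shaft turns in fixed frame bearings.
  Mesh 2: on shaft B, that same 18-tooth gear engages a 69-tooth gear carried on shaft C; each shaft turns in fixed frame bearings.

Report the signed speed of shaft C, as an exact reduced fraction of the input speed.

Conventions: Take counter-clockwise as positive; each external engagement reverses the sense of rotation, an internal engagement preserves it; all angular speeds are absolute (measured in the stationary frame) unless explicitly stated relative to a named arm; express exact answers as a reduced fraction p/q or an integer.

20/23

2-mesh fixed-axis compound train (all bearings frame-fixed)
mesh 1 [60T→18T]: |ω|/ω_in = 1×60/18 = 10/3, sense flips to −
mesh 2 [18T→69T]: |ω|/ω_in = (10/3)×18/69 = 20/23, sense flips to +
signed output speed (× input speed) = 20/23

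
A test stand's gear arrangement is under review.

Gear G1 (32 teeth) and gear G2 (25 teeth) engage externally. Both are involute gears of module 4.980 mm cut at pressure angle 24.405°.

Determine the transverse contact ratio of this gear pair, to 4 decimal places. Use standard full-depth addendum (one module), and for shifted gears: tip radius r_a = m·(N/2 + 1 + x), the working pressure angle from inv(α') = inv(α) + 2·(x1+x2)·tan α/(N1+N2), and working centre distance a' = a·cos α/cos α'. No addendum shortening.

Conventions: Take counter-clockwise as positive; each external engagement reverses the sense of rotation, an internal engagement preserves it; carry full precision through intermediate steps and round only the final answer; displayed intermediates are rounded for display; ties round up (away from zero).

class = single-mesh tooth geometry [involute pair 32T × 25T, m = 4.980]
base radii: r_b1 = 72.560401, r_b2 = 56.687814
tip radii: r_a1 = 84.660000, r_a2 = 67.230000
no profile shift: α' = α, a' = a
action lengths: √(r_a1²−r_b1²) = 43.615407, √(r_a2²−r_b2²) = 36.143667
base pitch p_b = π·m·cos α = 14.247201
CR = (43.615407 + 36.143667 − 141.930000·sin 24.40500°)/14.247201 = 1.482107
contact ratio ≈ 1.4821

1.4821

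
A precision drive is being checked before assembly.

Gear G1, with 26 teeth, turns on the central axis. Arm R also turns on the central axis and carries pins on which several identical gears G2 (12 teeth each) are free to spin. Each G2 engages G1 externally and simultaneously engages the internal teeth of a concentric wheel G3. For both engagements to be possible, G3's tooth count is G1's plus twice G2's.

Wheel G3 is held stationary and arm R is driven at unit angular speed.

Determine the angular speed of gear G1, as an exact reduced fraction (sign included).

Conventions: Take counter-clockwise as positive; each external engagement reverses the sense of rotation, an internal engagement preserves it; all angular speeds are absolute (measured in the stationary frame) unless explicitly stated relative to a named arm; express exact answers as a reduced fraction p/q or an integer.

38/13

recognized (axles ride arm R): planetary set, 26/12/50 teeth
ring teeth: 26 + 2·12 = 50
26(ω_sun−ω_arm) = −50(ω_ring−ω_arm),  ω_ring = 0, ω_arm = 1
ω_sun = 1 − (50/26)(0−1) = 38/13
exact speed ratio = 38/13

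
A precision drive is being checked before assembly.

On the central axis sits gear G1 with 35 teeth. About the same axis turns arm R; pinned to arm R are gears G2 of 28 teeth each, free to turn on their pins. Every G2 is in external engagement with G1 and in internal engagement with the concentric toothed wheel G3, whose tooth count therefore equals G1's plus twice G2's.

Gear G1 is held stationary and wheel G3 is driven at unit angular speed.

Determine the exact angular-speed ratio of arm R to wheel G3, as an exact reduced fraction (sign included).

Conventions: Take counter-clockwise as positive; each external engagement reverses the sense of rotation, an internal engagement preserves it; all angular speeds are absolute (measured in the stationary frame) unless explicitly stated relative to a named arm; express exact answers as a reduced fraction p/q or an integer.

13/18

recognized (axles ride arm R): planetary set, 35/28/91 teeth
ring teeth: 35 + 2·28 = 91
35(ω_sun−ω_arm) = −91(ω_ring−ω_arm),  ω_sun = 0, ω_ring = 1
35(0−ω_arm) = −91(1−ω_arm)  ⇒  126·ω_arm = 91  ⇒  ω_arm = 13/18
ω_out/ω_in = 13/18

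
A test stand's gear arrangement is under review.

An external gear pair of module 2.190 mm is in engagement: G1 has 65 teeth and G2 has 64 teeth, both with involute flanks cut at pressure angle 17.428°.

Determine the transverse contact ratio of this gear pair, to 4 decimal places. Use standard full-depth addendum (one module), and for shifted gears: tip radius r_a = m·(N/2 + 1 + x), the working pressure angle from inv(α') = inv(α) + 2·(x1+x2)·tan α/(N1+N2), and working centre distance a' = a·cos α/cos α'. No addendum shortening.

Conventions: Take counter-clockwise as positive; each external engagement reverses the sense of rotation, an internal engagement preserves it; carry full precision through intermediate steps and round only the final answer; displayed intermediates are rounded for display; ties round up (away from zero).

recognized (one external pair, fixed centres): single-mesh tooth geometry, m = 2.190, N1 = 65, N2 = 64
base radii: r_b1 = 67.907646, r_b2 = 66.862913
tip radii: r_a1 = 73.365000, r_a2 = 72.270000
no profile shift: α' = α, a' = a
action lengths: √(r_a1²−r_b1²) = 27.766434, √(r_a2²−r_b2²) = 27.428157
base pitch p_b = π·m·cos α = 6.564251
CR = (27.766434 + 27.428157 − 141.255000·sin 17.42800°)/6.564251 = 1.963319
contact ratio ≈ 1.9633

1.9633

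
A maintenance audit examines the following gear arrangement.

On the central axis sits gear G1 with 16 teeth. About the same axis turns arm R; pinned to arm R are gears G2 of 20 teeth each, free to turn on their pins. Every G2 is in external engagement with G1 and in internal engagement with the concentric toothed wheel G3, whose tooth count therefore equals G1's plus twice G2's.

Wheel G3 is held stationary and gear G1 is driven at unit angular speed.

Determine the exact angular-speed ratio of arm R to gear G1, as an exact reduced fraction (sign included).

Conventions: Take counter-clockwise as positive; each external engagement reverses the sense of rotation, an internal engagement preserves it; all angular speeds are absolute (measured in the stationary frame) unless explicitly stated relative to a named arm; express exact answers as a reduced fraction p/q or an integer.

recognized (axles ride arm R): planetary set, 16/20/56 teeth
ring teeth: 16 + 2·20 = 56
16(ω_sun−ω_arm) = −56(ω_ring−ω_arm),  ω_ring = 0, ω_sun = 1
16(1−ω_arm) = −56(0−ω_arm)  ⇒  72·ω_arm = 16  ⇒  ω_arm = 2/9
ω_out/ω_in = 2/9

2/9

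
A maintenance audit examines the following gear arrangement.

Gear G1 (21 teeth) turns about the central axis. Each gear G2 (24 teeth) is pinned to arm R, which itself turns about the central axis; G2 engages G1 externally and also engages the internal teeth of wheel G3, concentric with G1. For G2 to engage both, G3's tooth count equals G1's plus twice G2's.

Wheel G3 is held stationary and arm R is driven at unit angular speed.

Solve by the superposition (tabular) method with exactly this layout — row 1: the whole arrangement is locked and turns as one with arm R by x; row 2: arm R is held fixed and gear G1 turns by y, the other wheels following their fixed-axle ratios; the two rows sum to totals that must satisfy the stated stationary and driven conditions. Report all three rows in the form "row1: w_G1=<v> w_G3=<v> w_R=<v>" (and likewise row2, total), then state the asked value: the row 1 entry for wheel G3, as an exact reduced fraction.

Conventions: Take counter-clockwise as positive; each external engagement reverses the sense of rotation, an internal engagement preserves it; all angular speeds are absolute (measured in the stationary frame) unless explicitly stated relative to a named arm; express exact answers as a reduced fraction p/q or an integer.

row1: w_G1=1 w_G3=1 w_R=1
row2: w_G1=23/7 w_G3=-1 w_R=0
total: w_G1=30/7 w_G3=0 w_R=1
asked value: 1

topology: planetary set — G1 21T / G2 24T / G3 69T, arm = carrier (Willis)
row 1: whole set turns with the arm by x
row 2 — arm fixed, fixed-axis ratios: sun y, ring −(21/69)·y, arm 0
boundary: total ω_ring = x − (21/69)·y = 0 and total ω_arm = x = 1  ⇒  y = 23/7, x = 1
row 2 ring = −(21/69)·23/7 = -1
totals (row 1 + row 2): sun 1 + 23/7 = 30/7, ring 1 + (-1) = 0, arm 1 + 0 = 1
asked cell (row1, ring) = 1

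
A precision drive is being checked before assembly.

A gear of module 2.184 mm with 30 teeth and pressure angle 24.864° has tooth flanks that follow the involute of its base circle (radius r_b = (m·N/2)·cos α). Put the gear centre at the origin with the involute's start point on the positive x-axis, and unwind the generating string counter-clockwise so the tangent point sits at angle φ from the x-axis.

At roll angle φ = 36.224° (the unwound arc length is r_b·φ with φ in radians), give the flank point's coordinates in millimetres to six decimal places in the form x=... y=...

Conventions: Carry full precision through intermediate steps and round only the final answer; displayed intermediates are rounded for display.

x=35.083269 y=2.405134

single-mesh involute tooth geometry (30T wheel at module 2.184)
pitch radius r_p = m·N/2 = 2.184·30/2 = 32.760000
base radius r_b = r_p·cos α = 32.760000·cos 24.864° = 29.723423
roll angle φ = 36.224° = 0.63222807 rad
x = r_b·(cos φ + φ·sin φ) = 35.083269
y = r_b·(sin φ − φ·cos φ) = 2.405134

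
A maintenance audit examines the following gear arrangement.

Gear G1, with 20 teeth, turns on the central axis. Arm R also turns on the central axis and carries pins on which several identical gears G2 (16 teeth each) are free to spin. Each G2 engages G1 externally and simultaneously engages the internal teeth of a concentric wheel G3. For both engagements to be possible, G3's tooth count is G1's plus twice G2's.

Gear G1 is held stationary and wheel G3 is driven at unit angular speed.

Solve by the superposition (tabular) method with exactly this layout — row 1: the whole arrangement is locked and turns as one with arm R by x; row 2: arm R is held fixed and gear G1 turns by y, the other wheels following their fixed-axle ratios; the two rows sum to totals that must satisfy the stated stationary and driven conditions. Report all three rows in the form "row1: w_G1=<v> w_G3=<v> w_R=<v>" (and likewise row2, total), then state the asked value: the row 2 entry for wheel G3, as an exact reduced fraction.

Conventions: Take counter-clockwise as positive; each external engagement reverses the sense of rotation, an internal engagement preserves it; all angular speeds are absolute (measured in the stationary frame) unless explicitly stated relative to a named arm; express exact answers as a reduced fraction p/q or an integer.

row1: w_G1=13/18 w_G3=13/18 w_R=13/18
row2: w_G1=-13/18 w_G3=5/18 w_R=0
total: w_G1=0 w_G3=1 w_R=13/18
asked value: 5/18

planetary set (20T centre, 16T on arm, 52T internal) — Willis relation
row 1 (train locked, turned with arm): all members turn x
row 2 (arm held, sun turns y): ω_ring = −(20/52)·y, ω_arm = 0
boundary: total ω_sun = x + y = 0 and total ω_ring = x − (20/52)·y = 1  ⇒  y = -13/18, x = 13/18
row 2 ring = −(20/52)·(-13/18) = 5/18
totals (row 1 + row 2): sun 13/18 + (-13/18) = 0, ring 13/18 + 5/18 = 1, arm 13/18 + 0 = 13/18
asked cell (row2, ring) = 5/18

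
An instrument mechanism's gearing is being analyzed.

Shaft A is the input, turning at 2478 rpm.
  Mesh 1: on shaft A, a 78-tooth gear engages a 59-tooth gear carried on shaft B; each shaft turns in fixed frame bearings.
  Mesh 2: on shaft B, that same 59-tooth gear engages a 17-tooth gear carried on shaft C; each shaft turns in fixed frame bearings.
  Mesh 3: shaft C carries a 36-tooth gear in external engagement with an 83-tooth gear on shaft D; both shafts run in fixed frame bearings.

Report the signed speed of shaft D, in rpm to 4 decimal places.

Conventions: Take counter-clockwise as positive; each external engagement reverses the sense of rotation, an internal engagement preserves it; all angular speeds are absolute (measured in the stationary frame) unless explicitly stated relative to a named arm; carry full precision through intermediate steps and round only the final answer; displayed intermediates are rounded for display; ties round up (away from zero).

topology: fixed-axis compound train — 3 meshes, A→D
mesh 1 [78T→59T]: ω = 2478.0000×78/59 = 3276.0000 rpm, sense flips to −
mesh 2 [59T→17T]: ω = 3276.0000×59/17 = 11369.6471 rpm, sense flips to +
mesh 3 [36T→83T]: ω = 11369.6471×36/83 = 4931.4132 rpm, sense flips to −
signed output speed = -4931.4132 rpm

-4931.4132 rpm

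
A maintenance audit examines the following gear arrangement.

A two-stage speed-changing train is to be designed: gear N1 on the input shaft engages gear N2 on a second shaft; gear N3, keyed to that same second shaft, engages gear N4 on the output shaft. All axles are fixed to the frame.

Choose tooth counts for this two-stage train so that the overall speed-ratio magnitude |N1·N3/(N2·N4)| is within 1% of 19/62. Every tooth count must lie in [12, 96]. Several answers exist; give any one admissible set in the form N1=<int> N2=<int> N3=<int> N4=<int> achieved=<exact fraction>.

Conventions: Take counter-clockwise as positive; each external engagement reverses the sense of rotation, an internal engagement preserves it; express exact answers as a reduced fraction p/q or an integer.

N1=12 N2=62 N3=19 N4=12 achieved=19/62

class = fixed-axis compound train [2-stage, 19/62 wanted]
target = 19/62 in lowest terms: an exact hit needs N1·N3 = k·19 and N2·N4 = k·62 for one integer k, every count in [12, 96]; additionally prefer no 1:1 stage (N1 ≠ N2, N3 ≠ N4)
k = 1…11: no 1:1-free in-range split of k·19 and k·62 into factor pairs; take k = 12
k = 12: N1·N3 = 228 = 12·19, N2·N4 = 744 = 62·12
achieved = 12·19/(62·12) = 19/62; |achieved − target| = 0 ≤ 19/6200 ✓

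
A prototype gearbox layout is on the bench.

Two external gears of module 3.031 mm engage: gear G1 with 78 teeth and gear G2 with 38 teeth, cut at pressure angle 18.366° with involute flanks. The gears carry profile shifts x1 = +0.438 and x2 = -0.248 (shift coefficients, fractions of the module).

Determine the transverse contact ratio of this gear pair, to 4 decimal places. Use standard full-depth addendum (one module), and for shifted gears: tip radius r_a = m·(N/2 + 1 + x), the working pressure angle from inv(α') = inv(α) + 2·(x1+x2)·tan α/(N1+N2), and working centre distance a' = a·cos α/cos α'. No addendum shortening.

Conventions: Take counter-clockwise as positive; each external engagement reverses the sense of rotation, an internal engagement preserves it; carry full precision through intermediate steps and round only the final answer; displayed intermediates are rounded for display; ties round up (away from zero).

1.8400

topology: single-mesh involute geometry — m = 3.031, 78T/38T pair
base radii: r_b1 = 112.187806, r_b2 = 54.655598
tip radii: r_a1 = 122.567578, r_a2 = 59.868312
inv(α') = inv(18.366°) + 2·(+0.438-0.248)·tan α/(78+38) = 0.01253718  ⇒  α' = 18.91362°
a' = a·cos α / cos α' = 175.7980·cos 18.366°/cos 18.91362° = 176.365680
action lengths: √(r_a1²−r_b1²) = 49.363015, √(r_a2²−r_b2²) = 24.433182
base pitch p_b = π·m·cos α = 9.037138
CR = (49.363015 + 24.433182 − 176.365680·sin 18.91362°)/9.037138 = 1.840032
contact ratio ≈ 1.8400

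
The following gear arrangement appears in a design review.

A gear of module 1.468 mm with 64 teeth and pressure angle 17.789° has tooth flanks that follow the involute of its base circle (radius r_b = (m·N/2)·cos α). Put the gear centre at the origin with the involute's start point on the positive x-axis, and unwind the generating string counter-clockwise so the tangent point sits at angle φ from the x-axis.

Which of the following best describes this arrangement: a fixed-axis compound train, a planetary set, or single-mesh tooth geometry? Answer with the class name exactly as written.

recognized (one wheel, involute flank): single-mesh tooth geometry, m = 1.468, N = 64
classification: single-mesh tooth geometry

single-mesh tooth geometry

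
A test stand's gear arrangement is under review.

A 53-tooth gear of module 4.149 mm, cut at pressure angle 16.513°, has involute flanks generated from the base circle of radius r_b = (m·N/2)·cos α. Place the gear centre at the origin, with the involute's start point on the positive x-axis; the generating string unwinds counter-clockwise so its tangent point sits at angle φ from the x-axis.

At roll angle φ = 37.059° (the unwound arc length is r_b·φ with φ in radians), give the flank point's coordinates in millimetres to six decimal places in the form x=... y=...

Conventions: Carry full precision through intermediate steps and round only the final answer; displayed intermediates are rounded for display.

class = single-mesh tooth geometry [base-circle involute, m = 4.149, 53T]
pitch radius r_p = m·N/2 = 4.149·53/2 = 109.948500
base radius r_b = r_p·cos α = 109.948500·cos 16.513° = 105.413704
roll angle φ = 37.059° = 0.64680157 rad
x = r_b·(cos φ + φ·sin φ) = 125.210607
y = r_b·(sin φ − φ·cos φ) = 9.116125

x=125.210607 y=9.116125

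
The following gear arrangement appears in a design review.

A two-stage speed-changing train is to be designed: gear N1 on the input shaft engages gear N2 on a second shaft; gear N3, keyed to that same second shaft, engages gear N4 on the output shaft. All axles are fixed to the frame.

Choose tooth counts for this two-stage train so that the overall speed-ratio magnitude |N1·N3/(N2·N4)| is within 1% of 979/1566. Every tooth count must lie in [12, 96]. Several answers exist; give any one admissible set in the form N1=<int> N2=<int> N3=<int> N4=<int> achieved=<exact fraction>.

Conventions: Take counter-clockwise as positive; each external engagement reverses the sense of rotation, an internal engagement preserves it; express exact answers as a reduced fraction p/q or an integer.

N1=22 N2=36 N3=89 N4=87 achieved=979/1566

2-stage fixed-axis compound train for ratio 979/1566
target = 979/1566 in lowest terms: an exact hit needs N1·N3 = k·979 and N2·N4 = k·1566 for one integer k, every count in [12, 96]; additionally prefer no 1:1 stage (N1 ≠ N2, N3 ≠ N4)
k = 1: no 1:1-free in-range split of k·979 and k·1566 into factor pairs; take k = 2
k = 2: N1·N3 = 1958 = 22·89, N2·N4 = 3132 = 36·87
achieved = 22·89/(36·87) = 979/1566; |achieved − target| = 0 ≤ 979/156600 ✓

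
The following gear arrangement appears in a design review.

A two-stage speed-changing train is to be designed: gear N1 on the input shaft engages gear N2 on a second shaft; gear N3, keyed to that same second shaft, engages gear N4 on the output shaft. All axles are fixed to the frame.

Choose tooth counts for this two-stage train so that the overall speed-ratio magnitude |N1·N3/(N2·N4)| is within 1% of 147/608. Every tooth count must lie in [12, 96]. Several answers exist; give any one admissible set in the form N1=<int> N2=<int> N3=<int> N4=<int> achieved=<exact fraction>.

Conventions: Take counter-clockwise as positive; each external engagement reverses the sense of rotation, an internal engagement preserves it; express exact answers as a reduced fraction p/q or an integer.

N1=14 N2=16 N3=21 N4=76 achieved=147/608

class = fixed-axis compound train [2-stage, 147/608 wanted]
target = 147/608 in lowest terms: an exact hit needs N1·N3 = k·147 and N2·N4 = k·608 for one integer k, every count in [12, 96]; additionally prefer no 1:1 stage (N1 ≠ N2, N3 ≠ N4)
k = 1: no 1:1-free in-range split of k·147 and k·608 into factor pairs; take k = 2
k = 2: N1·N3 = 294 = 14·21, N2·N4 = 1216 = 16·76
achieved = 14·21/(16·76) = 147/608; |achieved − target| = 0 ≤ 147/60800 ✓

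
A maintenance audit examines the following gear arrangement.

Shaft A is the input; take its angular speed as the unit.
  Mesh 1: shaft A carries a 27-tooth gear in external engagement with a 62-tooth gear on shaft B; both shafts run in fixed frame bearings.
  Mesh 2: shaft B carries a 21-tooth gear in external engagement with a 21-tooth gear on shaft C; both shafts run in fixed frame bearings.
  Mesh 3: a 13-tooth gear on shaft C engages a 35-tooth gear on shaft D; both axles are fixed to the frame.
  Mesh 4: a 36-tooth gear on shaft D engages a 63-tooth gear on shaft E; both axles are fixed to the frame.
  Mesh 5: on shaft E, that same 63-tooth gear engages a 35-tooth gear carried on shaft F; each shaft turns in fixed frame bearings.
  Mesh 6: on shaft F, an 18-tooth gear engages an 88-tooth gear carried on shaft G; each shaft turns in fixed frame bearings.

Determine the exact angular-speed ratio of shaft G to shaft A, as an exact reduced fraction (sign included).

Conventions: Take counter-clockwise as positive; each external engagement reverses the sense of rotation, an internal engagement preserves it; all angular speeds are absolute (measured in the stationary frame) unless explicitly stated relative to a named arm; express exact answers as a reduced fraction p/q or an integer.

28431/835450

class = fixed-axis compound train [6 meshes; 6 ratios multiply, 6 sense flips]
mesh 1 [27T→62T]: running ratio 27/62, sense −
mesh 2 [21T→21T]: running ratio 27/62, sense +
mesh 3 [13T→35T]: running ratio 351/2170, sense −
mesh 4 [36T→63T]: running ratio 702/7595, sense +
mesh 5 [63T→35T]: running ratio 6318/37975, sense −
mesh 6 [18T→88T]: running ratio 28431/835450, sense +
ω_out/ω_in = 28431/835450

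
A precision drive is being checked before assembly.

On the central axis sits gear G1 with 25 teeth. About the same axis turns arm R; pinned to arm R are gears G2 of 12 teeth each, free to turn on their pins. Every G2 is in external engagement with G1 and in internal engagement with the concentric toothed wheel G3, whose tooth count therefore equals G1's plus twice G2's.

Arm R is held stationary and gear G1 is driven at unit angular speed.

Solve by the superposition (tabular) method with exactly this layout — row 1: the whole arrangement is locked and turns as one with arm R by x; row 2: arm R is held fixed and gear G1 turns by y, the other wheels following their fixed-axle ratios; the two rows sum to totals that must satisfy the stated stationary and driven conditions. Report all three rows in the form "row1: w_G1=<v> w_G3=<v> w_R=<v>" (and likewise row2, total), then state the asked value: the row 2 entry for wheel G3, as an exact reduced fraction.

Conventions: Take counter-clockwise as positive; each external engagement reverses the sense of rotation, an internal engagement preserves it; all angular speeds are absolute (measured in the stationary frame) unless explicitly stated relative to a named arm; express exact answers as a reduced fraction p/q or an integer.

class = planetary set [G3 = 25+2·12 = 49; Willis about the carrier]
row 1: whole set turns with the arm by x
row 2 — arm fixed, fixed-axis ratios: sun y, ring −(25/49)·y, arm 0
boundary: total ω_arm = x = 0 and total ω_sun = x + y = 1  ⇒  y = 1, x = 0
row 2 ring = −(25/49)·1 = -25/49
totals (row 1 + row 2): sun 0 + 1 = 1, ring 0 + (-25/49) = -25/49, arm 0 + 0 = 0
asked cell (row2, ring) = -25/49

row1: w_G1=0 w_G3=0 w_R=0
row2: w_G1=1 w_G3=-25/49 w_R=0
total: w_G1=1 w_G3=-25/49 w_R=0
asked value: -25/49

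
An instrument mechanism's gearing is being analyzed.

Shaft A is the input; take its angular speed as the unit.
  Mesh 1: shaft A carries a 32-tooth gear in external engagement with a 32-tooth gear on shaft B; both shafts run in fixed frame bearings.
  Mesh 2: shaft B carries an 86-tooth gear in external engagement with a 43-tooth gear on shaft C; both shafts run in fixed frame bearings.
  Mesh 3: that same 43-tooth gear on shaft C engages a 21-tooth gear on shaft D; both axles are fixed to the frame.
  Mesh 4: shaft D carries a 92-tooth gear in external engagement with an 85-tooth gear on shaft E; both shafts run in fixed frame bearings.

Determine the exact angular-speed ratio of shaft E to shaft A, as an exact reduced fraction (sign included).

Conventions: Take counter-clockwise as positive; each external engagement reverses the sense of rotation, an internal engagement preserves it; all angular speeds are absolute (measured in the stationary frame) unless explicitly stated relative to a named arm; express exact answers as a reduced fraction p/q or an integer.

7912/1785

class = fixed-axis compound train [4 meshes; 4 ratios multiply, 4 sense flips]
mesh 1 [32T→32T]: running ratio 1, sense −
mesh 2 [86T→43T]: running ratio 2, sense +
mesh 3 [43T→21T]: running ratio 86/21, sense −
mesh 4 [92T→85T]: running ratio 7912/1785, sense +
ω_out/ω_in = 7912/1785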